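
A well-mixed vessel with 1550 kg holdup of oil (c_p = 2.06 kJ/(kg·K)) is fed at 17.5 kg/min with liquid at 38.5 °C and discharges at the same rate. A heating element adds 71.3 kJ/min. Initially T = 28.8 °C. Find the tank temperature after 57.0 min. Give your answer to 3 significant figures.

34.3 °C

Unsteady energy balance on the tank contents: M c_p dT/dt = ṁ c_p (T_in − T) + 71.3.
Rearrange: dT/dt = (T_ss − T)/τ with τ = M/ṁ = 88.571 min and T_ss = T_in + Q̇/(ṁ c_p) = 40.478 °C.
Solution: T(t) = T_ss + (T₀ − T_ss) e^(−t/τ).
T(57.0) = 40.478 + (-11.678)·e^(−57.0/88.571) = 40.478 + (-11.678)·0.52542 = 34.342 °C.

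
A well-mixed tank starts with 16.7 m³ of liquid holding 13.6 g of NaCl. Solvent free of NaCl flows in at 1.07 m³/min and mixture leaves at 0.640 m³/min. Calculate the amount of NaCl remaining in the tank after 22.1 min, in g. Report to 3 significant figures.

Let m(t) be the amount of NaCl. Volume: V(t) = V₀ + (Q_in − Q_out) t = 16.7 + 0.43000 t; V(22.1) = 26.203 m³.
Species balance (pure solvent in): dm/dt = −Q_out · m/V(t).
Separate: dm/m = −Q_out dt/V(t) ⇒ ln(m/m₀) = −(Q_out/(Q_in−Q_out)) ln(V/V₀).
m = m₀ (V₀/V)^(Q_out/(Q_in−Q_out)) = 13.6 × (16.7/26.203)^(1.4884) = 6.9560 g.

6.96 g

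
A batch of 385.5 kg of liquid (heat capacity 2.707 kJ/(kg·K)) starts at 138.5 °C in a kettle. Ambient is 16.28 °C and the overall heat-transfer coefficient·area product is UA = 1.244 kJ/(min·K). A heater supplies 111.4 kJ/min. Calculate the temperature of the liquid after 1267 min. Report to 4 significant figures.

113.0 °C

Lumped-capacitance energy balance: M c_p dT/dt = UA(T_amb − T) + Q̇.
dT/dt = (T_ss − T)/τ with T_ss = T_amb + Q̇/UA = 16.28 + 111.4/1.244 = 105.830 °C, τ = M c_p/UA = 385.5·2.707/1.244 = 838.865 min.
Integrating: T(t) = T_ss + (T₀ − T_ss) e^(−t/τ).
T(1267) = 105.830 + (32.6702)·0.220827 = 113.044 °C.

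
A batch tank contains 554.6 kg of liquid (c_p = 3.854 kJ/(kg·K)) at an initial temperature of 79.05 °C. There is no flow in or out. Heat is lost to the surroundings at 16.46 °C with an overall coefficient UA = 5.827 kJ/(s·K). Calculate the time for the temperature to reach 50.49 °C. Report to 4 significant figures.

M c_p dT/dt = −UA(T − T_amb).
τ = M c_p/UA = 366.815 s; T_ss = T_amb = 16.4600 °C.
T(t) = T_ss + (T₀ − T_ss)e^(−t/τ); set T = 50.49:
t = −τ ln[(T − T_ss)/(T₀ − T_ss)] = −366.815 · ln(0.543697) = 223.523 s.

223.5 s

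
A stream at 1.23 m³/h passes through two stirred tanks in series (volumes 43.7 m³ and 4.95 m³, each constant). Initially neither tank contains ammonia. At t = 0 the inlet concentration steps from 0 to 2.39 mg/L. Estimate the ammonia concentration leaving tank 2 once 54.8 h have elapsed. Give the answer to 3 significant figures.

1.81 mg/L

Each tank obeys Vᵢ dCᵢ/dt = Q(Cᵢ₋₁ − Cᵢ), so τᵢ = Vᵢ/Q.
τ₁ = 43.7/1.23 = 35.528 h; τ₂ = 4.95/1.23 = 4.0244 h.
Tank 1: C₁ = C_in(1 − e^(−t/τ₁)). Tank 2 (τ₁ ≠ τ₂): C₂ = C_in[1 − (τ₁ e^(−t/τ₁) − τ₂ e^(−t/τ₂))/(τ₁ − τ₂)].
At t = 54.8: e^(−t/τ₁) = 0.21386, e^(−t/τ₂) = 1.2196e-06.
C₂ = 2.39·[1 − (35.528·0.21386 − 4.0244·1.2196e-06)/(31.504)] = 2.39·0.75882 = 1.8136 mg/L.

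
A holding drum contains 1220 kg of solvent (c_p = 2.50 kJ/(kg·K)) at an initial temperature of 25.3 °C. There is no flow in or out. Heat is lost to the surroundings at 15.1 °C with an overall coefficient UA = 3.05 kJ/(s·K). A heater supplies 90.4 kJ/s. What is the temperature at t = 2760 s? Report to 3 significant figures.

43.5 °C

Energy balance: M c_p dT/dt = −UA(T − T_amb) + Q̇.
dT/dt = (T_ss − T)/τ with T_ss = T_amb + Q̇/UA = 15.1 + 90.4/3.05 = 44.739 °C, τ = M c_p/UA = 1220·2.50/3.05 = 1000.0 s.
Integrating: T(t) = T_ss + (T₀ − T_ss) e^(−t/τ).
T(2760) = 44.739 + (-19.439)·0.063292 = 43.509 °C.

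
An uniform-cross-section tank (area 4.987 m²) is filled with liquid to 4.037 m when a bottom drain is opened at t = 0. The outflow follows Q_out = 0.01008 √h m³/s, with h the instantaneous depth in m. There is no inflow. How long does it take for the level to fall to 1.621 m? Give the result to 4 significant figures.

A dh/dt = −Q_out = −0.01008 √h.
Separate and integrate: 2(√h − √h₀) = −(0.01008/A) t.
t = 2A(√h₀ − √h)/0.01008 = 2·4.987·(√4.037 − √1.621)/0.01008
  = 9.97400 × (2.00923 − 1.27318) / 0.01008 = 728.304 s.

728.3 s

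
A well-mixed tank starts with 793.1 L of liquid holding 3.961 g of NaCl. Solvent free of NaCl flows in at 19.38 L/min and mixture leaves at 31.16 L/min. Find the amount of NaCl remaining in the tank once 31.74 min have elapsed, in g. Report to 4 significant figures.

Let m(t) be the amount of NaCl. Volume: V(t) = V₀ + (Q_in − Q_out) t = 793.1 − 11.7800 t; V(31.74) = 419.203 L.
Solute balance: dm/dt = 0 − Q_out C = −Q_out m/V(t).
Separate: dm/m = −Q_out dt/V(t) ⇒ ln(m/m₀) = −(Q_out/(Q_in−Q_out)) ln(V/V₀).
m = m₀ (V₀/V)^(Q_out/(Q_in−Q_out)) = 3.961 × (793.1/419.203)^(-2.64516) = 0.733415 g.

0.7334 g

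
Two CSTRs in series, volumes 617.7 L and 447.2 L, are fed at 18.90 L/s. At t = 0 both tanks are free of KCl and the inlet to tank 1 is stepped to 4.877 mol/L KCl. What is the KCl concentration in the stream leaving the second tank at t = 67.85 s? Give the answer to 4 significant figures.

Each tank obeys Vᵢ dCᵢ/dt = Q(Cᵢ₋₁ − Cᵢ), so τᵢ = Vᵢ/Q.
τ₁ = 617.7/18.90 = 32.6825 s; τ₂ = 447.2/18.90 = 23.6614 s.
Solving the cascade with C₁(0)=C₂(0)=0 gives C₂(t) = C_in[1 − (τ₁ e^(−t/τ₁) − τ₂ e^(−t/τ₂))/(τ₁ − τ₂)].
At t = 67.85: e^(−t/τ₁) = 0.125427, e^(−t/τ₂) = 0.0568384.
C₂ = 4.877·[1 − (32.6825·0.125427 − 23.6614·0.0568384)/(9.02116)] = 4.877·0.694674 = 3.38793 mol/L.

3.388 mol/L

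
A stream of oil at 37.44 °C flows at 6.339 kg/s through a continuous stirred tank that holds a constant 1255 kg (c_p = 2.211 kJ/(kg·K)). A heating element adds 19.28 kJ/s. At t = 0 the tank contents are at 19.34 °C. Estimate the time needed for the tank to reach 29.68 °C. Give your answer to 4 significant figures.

Unsteady energy balance on the tank contents: M c_p dT/dt = ṁ c_p (T_in − T) + 19.28.
τ = M/ṁ = 197.981 s; T_ss = T_in + Q̇/(ṁ c_p) = 38.8156 °C.
T(t) = T_ss + (T₀ − T_ss) e^(−t/τ). Set T = 29.68:
e^(−t/τ) = (29.68 − 38.8156)/(19.34 − 38.8156) = 0.469080
t = −197.981 · ln(0.469080) = 149.868 s.

149.9 s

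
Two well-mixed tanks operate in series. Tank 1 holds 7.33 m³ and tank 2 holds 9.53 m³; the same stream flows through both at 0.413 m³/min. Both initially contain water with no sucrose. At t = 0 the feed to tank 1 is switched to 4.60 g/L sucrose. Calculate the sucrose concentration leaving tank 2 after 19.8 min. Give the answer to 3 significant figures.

1.17 g/L

Each tank obeys Vᵢ dCᵢ/dt = Q(Cᵢ₋₁ − Cᵢ), so τᵢ = Vᵢ/Q.
τ₁ = 7.33/0.413 = 17.748 min; τ₂ = 9.53/0.413 = 23.075 min.
Solving the cascade with C₁(0)=C₂(0)=0 gives C₂(t) = C_in[1 − (τ₁ e^(−t/τ₁) − τ₂ e^(−t/τ₂))/(τ₁ − τ₂)].
At t = 19.8: e^(−t/τ₁) = 0.32772, e^(−t/τ₂) = 0.42398.
C₂ = 4.60·[1 − (17.748·0.32772 − 23.075·0.42398)/(-5.3269)] = 4.60·0.25529 = 1.1743 g/L.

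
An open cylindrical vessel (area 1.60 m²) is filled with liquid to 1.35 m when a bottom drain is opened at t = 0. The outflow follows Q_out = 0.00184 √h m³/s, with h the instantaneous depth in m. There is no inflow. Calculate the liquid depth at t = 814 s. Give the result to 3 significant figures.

0.481 m

A dh/dt = −Q_out = −0.00184 √h.
∫ h^(−1/2) dh = −(0.00184/A) ∫ dt, giving 2√h = 2√h₀ − (0.00184/A) t.
√h = √1.35 − 0.00184·814/(2·1.60) = 1.1619 − 0.46805 = 0.69385.
h = 0.69385² = 0.48142 m.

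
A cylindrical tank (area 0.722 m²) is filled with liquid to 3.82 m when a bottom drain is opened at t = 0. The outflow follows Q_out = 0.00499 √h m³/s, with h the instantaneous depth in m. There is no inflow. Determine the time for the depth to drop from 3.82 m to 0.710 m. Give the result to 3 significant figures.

322 s

Volume balance on the tank: A dh/dt = −0.00499 √h.
This is separable: 2 d(√h)/dt = −0.00499/A, so √h = √h₀ − (0.00499/(2A)) t.
t = 2A(√h₀ − √h)/0.00499 = 2·0.722·(√3.82 − √0.710)/0.00499
  = 1.4440 × (1.9545 − 0.84261) / 0.00499 = 321.75 s.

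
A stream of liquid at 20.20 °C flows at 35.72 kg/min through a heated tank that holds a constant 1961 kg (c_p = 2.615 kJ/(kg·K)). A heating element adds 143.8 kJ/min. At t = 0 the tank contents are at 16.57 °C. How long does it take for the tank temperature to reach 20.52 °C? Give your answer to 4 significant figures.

Energy balance: M c_p dT/dt = ṁ c_p (T_in − T) + 143.8.
τ = M/ṁ = 54.8992 min; T_ss = T_in + Q̇/(ṁ c_p) = 21.7395 °C.
T(t) = T_ss + (T₀ − T_ss) e^(−t/τ). Set T = 20.52:
e^(−t/τ) = (20.52 − 21.7395)/(16.57 − 21.7395) = 0.235901
t = −54.8992 · ln(0.235901) = 79.2933 min.

79.29 min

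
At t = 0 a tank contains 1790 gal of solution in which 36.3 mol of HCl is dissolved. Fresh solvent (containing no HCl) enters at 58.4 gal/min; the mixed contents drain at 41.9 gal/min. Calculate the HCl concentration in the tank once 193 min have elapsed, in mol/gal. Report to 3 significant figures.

0.000544 mol/gal

Total volume: dV/dt = Q_in − Q_out = 16.500 gal/min, so V(t) = 1790 + 16.500 t and V(193) = 4974.5 gal.
Species balance (pure solvent in): dm/dt = −Q_out · m/V(t).
dm/m = −Q_out dt/(V₀ + 16.500 t); integrating gives ln(m/m₀) = −(Q_out/(Q_in−Q_out)) ln(V/V₀).
m = m₀ (V₀/V)^(Q_out/(Q_in−Q_out)) = 36.3 × (1790/4974.5)^(2.5394) = 2.7082 mol.
C = m/V = 2.7082/4974.5 = 0.00054441 mol/gal.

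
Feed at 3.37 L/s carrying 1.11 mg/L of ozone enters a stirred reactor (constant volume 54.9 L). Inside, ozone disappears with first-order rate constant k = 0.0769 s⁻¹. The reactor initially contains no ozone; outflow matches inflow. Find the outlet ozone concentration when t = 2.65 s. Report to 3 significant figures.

0.151 mg/L

Accumulation = in − out − consumed: V dC/dt = Q C_in − Q C − k V C.
dC/dt = (Q/V) C_in − (Q/V + k) C; effective rate a = Q/V + k = 0.061384 + 0.0769 = 0.13828 s⁻¹.
C_ss = Q C_in/(Q + kV) = 0.49273 mg/L; C(t) = C_ss + (C₀ − C_ss) e^(−a t).
C(2.65) = 0.49273 + (-0.49273)·e^(−0.13828·2.65) = 0.49273 + (-0.49273)·0.69319 = 0.15117 mg/L.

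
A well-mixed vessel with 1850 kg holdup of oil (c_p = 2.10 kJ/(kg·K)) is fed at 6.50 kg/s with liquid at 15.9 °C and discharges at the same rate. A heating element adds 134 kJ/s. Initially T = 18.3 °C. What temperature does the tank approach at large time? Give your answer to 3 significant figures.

M c_p dT/dt = ṁ c_p (T_in − T) + Q̇.
At steady state dT/dt = 0 ⇒ T_ss = T_in + Q̇/(ṁ c_p) = 15.9 + 134/(6.50·2.10) = 25.717 °C.

25.7 °C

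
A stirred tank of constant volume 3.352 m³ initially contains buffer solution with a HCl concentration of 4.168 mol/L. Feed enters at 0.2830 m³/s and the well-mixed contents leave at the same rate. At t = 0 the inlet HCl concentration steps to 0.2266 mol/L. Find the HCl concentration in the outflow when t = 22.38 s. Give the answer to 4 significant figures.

0.8223 mol/L

Unsteady species balance (constant V, well mixed): V dC/dt = Q(C_in − C).
So dC/dt = (C_in − C)/τ with τ = V/Q = 3.352/0.2830 = 11.8445 s.
Integrating: C(t) = C_in + (C₀ − C_in) e^(−t/τ).
C(22.38) = 0.2266 + (4.168 − 0.2266)·e^(−22.38/11.8445) = 0.2266 + (3.94140)·0.151150 = 0.822344 mol/L.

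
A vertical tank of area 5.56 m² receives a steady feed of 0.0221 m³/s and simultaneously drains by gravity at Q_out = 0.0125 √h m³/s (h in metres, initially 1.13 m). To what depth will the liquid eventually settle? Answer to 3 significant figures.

Level balance: A dh/dt = 0.0221 − 0.0125 √h. Setting dh/dt = 0:
Q_in = 0.0125 √h_ss ⇒ √h_ss = 0.0221/0.0125 = 1.7680.
h_ss = 1.7680² = 3.1258 m. (Since h₀ = 1.13 m < h_ss, the level will rise toward this value.)

3.13 m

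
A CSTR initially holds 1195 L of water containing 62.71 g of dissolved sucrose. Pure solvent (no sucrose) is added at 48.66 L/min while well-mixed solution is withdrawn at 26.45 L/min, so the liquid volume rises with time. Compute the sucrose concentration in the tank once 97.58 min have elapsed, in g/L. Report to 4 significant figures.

0.005441 g/L

Let m(t) be the amount of sucrose. Volume: V(t) = V₀ + (Q_in − Q_out) t = 1195 + 22.2100 t; V(97.58) = 3362.25 L.
No sucrose enters, so dm/dt = −Q_out · (m/V).
dm/m = −Q_out dt/(V₀ + 22.2100 t); integrating gives ln(m/m₀) = −(Q_out/(Q_in−Q_out)) ln(V/V₀).
m = m₀ (V₀/V)^(Q_out/(Q_in−Q_out)) = 62.71 × (1195/3362.25)^(1.19090) = 18.2940 g.
C = m/V = 18.2940/3362.25 = 0.00544099 g/L.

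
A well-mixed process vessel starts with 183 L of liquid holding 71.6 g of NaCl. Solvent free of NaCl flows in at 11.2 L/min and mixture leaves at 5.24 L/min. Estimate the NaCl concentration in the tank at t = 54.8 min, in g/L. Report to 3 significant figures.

Total volume: dV/dt = Q_in − Q_out = 5.9600 L/min, so V(t) = 183 + 5.9600 t and V(54.8) = 509.61 L.
Species balance (pure solvent in): dm/dt = −Q_out · m/V(t).
dm/m = −Q_out dt/(V₀ + 5.9600 t); integrating gives ln(m/m₀) = −(Q_out/(Q_in−Q_out)) ln(V/V₀).
m = m₀ (V₀/V)^(Q_out/(Q_in−Q_out)) = 71.6 × (183/509.61)^(0.87919) = 29.098 g.
C = m/V = 29.098/509.61 = 0.057098 g/L.

0.0571 g/L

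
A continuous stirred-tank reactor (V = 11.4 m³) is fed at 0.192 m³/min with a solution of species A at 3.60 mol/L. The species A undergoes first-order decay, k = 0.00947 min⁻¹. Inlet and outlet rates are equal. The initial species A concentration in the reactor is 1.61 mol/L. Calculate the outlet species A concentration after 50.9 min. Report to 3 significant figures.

2.12 mol/L

Accumulation = in − out − consumed: V dC/dt = Q C_in − Q C − k V C.
dC/dt = (Q/V) C_in − (Q/V + k) C; effective rate a = Q/V + k = 0.016842 + 0.00947 = 0.026312 min⁻¹.
C_ss = Q C_in/(Q + kV) = 2.3043 mol/L; C(t) = C_ss + (C₀ − C_ss) e^(−a t).
C(50.9) = 2.3043 + (-0.69432)·e^(−0.026312·50.9) = 2.3043 + (-0.69432)·0.26203 = 2.1224 mol/L.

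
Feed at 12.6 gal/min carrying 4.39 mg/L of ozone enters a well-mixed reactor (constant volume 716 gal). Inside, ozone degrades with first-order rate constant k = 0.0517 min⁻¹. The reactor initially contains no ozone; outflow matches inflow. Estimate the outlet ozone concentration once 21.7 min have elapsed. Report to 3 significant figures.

0.867 mg/L

Accumulation = in − out − consumed: V dC/dt = Q C_in − Q C − k V C.
dC/dt = (Q/V) C_in − (Q/V + k) C; effective rate a = Q/V + k = 0.017598 + 0.0517 = 0.069298 min⁻¹.
C_ss = Q C_in/(Q + kV) = 1.1148 mg/L; C(t) = C_ss + (C₀ − C_ss) e^(−a t).
C(21.7) = 1.1148 + (-1.1148)·e^(−0.069298·21.7) = 1.1148 + (-1.1148)·0.22229 = 0.86700 mg/L.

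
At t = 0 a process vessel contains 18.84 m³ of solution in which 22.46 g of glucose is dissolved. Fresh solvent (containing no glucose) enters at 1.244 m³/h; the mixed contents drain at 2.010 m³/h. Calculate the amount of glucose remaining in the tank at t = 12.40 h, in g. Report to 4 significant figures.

3.564 g

Let m(t) be the amount of glucose. Volume: V(t) = V₀ + (Q_in − Q_out) t = 18.84 − 0.766000 t; V(12.40) = 9.34160 m³.
Solute balance: dm/dt = 0 − Q_out C = −Q_out m/V(t).
dm/m = −Q_out dt/(V₀ − 0.766000 t); integrating gives ln(m/m₀) = −(Q_out/(Q_in−Q_out)) ln(V/V₀).
m = m₀ (V₀/V)^(Q_out/(Q_in−Q_out)) = 22.46 × (18.84/9.34160)^(-2.62402) = 3.56432 g.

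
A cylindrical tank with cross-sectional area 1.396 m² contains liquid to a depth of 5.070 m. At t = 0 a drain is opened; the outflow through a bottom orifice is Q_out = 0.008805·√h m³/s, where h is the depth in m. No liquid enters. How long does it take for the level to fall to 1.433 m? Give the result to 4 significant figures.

Volume balance on the tank: A dh/dt = −0.008805 √h.
Separate and integrate: 2(√h − √h₀) = −(0.008805/A) t.
t = 2A(√h₀ − √h)/0.008805 = 2·1.396·(√5.070 − √1.433)/0.008805
  = 2.79200 × (2.25167 − 1.19708) / 0.008805 = 334.401 s.

334.4 s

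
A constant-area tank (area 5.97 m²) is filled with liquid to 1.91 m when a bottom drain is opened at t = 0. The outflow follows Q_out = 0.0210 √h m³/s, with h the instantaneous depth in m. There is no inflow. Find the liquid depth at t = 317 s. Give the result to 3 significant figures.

0.680 m

Unsteady balance on liquid volume: A dh/dt = −0.0210 √h.
This is separable: 2 d(√h)/dt = −0.0210/A, so √h = √h₀ − (0.0210/(2A)) t.
√h = √1.91 − 0.0210·317/(2·5.97) = 1.3820 − 0.55754 = 0.82449.
h = 0.82449² = 0.67978 m.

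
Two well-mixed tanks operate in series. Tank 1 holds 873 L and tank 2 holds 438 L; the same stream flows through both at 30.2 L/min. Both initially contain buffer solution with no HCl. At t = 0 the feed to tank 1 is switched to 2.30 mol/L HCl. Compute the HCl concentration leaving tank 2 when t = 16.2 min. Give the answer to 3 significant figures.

Species balance on tank i: dCᵢ/dt = (Cᵢ₋₁ − Cᵢ)/τᵢ with τᵢ = Vᵢ/Q.
τ₁ = 873/30.2 = 28.907 min; τ₂ = 438/30.2 = 14.503 min.
Solving the cascade with C₁(0)=C₂(0)=0 gives C₂(t) = C_in[1 − (τ₁ e^(−t/τ₁) − τ₂ e^(−t/τ₂))/(τ₁ − τ₂)].
At t = 16.2: e^(−t/τ₁) = 0.57097, e^(−t/τ₂) = 0.32726.
C₂ = 2.30·[1 − (28.907·0.57097 − 14.503·0.32726)/(14.404)] = 2.30·0.18364 = 0.42236 mol/L.

0.422 mol/L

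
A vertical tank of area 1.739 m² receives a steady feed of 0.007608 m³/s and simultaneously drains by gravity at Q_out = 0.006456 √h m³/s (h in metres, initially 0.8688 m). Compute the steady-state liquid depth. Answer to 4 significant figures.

Accumulation of liquid (constant cross-section A): A dh/dt = Q_in − 0.006456 √h. At steady state dh/dt = 0:
Q_in = 0.006456 √h_ss ⇒ √h_ss = 0.007608/0.006456 = 1.17844.
h_ss = 1.17844² = 1.38872 m. (Since h₀ = 0.8688 m < h_ss, the level will rise toward this value.)

1.389 m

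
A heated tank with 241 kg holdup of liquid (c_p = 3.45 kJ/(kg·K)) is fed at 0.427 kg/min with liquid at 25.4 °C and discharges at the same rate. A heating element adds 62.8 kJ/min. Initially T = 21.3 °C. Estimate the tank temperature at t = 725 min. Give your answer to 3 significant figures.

First-law balance (no shaft work): M c_p dT/dt = ṁ c_p (T_in − T) + 62.8.
τ = M/ṁ = 564.40 min; T_ss = T_in + Q̇/(ṁ c_p) = 25.4 + 62.8/(0.427·3.45) = 68.030 °C.
T approaches T_ss exponentially: T(t) = T_ss + (T₀ − T_ss) e^(−t/τ).
T(725) = 68.030 + (-46.730)·e^(−725/564.40) = 68.030 + (-46.730)·0.27678 = 55.096 °C.

55.1 °C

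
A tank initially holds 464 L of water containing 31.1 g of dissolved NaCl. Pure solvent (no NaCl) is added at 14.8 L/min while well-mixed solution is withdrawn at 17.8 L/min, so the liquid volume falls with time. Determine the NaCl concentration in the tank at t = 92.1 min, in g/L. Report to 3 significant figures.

0.000771 g/L

Let m(t) be the amount of NaCl. Volume: V(t) = V₀ + (Q_in − Q_out) t = 464 − 3.0000 t; V(92.1) = 187.70 L.
Solute balance: dm/dt = 0 − Q_out C = −Q_out m/V(t).
Separate: dm/m = −Q_out dt/V(t) ⇒ ln(m/m₀) = −(Q_out/(Q_in−Q_out)) ln(V/V₀).
m = m₀ (V₀/V)^(Q_out/(Q_in−Q_out)) = 31.1 × (464/187.70)^(-5.9333) = 0.14476 g.
C = m/V = 0.14476/187.70 = 0.00077122 g/L.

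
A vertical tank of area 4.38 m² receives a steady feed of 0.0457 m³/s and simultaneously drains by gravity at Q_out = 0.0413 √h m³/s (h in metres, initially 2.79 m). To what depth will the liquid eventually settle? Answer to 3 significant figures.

Level balance: A dh/dt = 0.0457 − 0.0413 √h. Setting dh/dt = 0:
Q_in = 0.0413 √h_ss ⇒ √h_ss = 0.0457/0.0413 = 1.1065.
h_ss = 1.1065² = 1.2244 m. (Since h₀ = 2.79 m > h_ss, the level will fall toward this value.)

1.22 m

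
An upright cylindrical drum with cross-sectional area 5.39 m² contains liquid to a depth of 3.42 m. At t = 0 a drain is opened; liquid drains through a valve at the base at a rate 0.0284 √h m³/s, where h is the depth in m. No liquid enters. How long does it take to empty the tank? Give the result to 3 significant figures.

With no inflow, A dh/dt = −0.0284 √h.
Separate and integrate: 2(√h − √h₀) = −(0.0284/A) t.
Tank is empty when √h = 0: t_empty = 2A√h₀/0.0284.
t_empty = 2·5.39·√3.42/0.0284 = 10.780·1.8493/0.0284 = 701.96 s.

702 s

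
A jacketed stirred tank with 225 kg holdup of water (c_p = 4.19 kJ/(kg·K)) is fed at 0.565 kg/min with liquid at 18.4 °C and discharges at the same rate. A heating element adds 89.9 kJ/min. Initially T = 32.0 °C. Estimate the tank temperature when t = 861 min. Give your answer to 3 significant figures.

M c_p dT/dt = ṁ c_p (T_in − T) + Q̇.
Rearrange: dT/dt = (T_ss − T)/τ with τ = M/ṁ = 398.23 min and T_ss = T_in + Q̇/(ṁ c_p) = 56.375 °C.
Solution: T(t) = T_ss + (T₀ − T_ss) e^(−t/τ).
T(861) = 56.375 + (-24.375)·e^(−861/398.23) = 56.375 + (-24.375)·0.11509 = 53.570 °C.

53.6 °C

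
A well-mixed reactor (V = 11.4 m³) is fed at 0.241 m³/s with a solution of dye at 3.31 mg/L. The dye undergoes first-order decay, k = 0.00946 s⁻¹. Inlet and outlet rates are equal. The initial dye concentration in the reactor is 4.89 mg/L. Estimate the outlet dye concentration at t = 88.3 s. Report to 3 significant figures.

2.46 mg/L

Species balance: V dC/dt = Q C_in − Q C − k V C.
This is linear with rate a = Q/V + k = 0.030600 s⁻¹.
C_ss = Q C_in/(Q + kV) = 2.2867 mg/L; C(t) = C_ss + (C₀ − C_ss) e^(−a t).
C(88.3) = 2.2867 + (2.6033)·e^(−0.030600·88.3) = 2.2867 + (2.6033)·0.067070 = 2.4613 mg/L.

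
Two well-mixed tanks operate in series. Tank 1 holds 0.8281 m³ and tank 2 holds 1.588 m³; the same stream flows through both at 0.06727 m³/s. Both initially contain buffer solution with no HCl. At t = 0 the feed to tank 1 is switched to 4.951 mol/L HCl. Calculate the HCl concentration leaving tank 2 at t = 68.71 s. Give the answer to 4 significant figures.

Species balance on tank i: dCᵢ/dt = (Cᵢ₋₁ − Cᵢ)/τᵢ with τᵢ = Vᵢ/Q.
τ₁ = 0.8281/0.06727 = 12.3101 s; τ₂ = 1.588/0.06727 = 23.6064 s.
Solving the cascade with C₁(0)=C₂(0)=0 gives C₂(t) = C_in[1 − (τ₁ e^(−t/τ₁) − τ₂ e^(−t/τ₂))/(τ₁ − τ₂)].
At t = 68.71: e^(−t/τ₁) = 0.00376654, e^(−t/τ₂) = 0.0544400.
C₂ = 4.951·[1 − (12.3101·0.00376654 − 23.6064·0.0544400)/(-11.2963)] = 4.951·0.890339 = 4.40807 mol/L.

4.408 mol/L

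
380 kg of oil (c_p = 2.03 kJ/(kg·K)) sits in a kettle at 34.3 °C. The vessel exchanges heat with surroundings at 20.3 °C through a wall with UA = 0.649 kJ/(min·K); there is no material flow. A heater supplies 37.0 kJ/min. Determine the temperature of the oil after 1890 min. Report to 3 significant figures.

68.5 °C

Lumped-capacitance energy balance: M c_p dT/dt = UA(T_amb − T) + Q̇.
dT/dt = (T_ss − T)/τ with T_ss = T_amb + Q̇/UA = 20.3 + 37.0/0.649 = 77.311 °C, τ = M c_p/UA = 380·2.03/0.649 = 1188.6 min.
T approaches T_ss exponentially: T(t) = T_ss + (T₀ − T_ss) e^(−t/τ).
T(1890) = 77.311 + (-43.011)·0.20390 = 68.541 °C.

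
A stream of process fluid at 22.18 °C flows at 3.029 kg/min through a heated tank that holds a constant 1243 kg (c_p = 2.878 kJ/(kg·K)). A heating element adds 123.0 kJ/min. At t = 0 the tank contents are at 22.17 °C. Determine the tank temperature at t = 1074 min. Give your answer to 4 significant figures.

35.26 °C

First-law balance (no shaft work): M c_p dT/dt = ṁ c_p (T_in − T) + 123.0.
τ = M/ṁ = 410.366 min; T_ss = T_in + Q̇/(ṁ c_p) = 22.18 + 123.0/(3.029·2.878) = 36.2896 °C.
Solution: T(t) = T_ss + (T₀ − T_ss) e^(−t/τ).
T(1074) = 36.2896 + (-14.1196)·e^(−1074/410.366) = 36.2896 + (-14.1196)·0.0730090 = 35.2588 °C.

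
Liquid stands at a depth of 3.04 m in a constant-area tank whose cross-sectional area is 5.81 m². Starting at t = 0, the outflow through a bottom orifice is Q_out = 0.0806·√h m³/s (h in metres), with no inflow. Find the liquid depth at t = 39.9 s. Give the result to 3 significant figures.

A dh/dt = −Q_out = −0.0806 √h.
This is separable: 2 d(√h)/dt = −0.0806/A, so √h = √h₀ − (0.0806/(2A)) t.
√h = √3.04 − 0.0806·39.9/(2·5.81) = 1.7436 − 0.27676 = 1.4668.
h = 1.4668² = 2.1515 m.

2.15 m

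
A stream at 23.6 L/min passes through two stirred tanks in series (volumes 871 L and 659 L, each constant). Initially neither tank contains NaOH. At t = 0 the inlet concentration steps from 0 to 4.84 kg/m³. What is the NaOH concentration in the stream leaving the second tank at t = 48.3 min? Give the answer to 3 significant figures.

2.14 kg/m³

Time constants: τᵢ = Vᵢ/Q for each well-mixed tank.
τ₁ = 871/23.6 = 36.907 min; τ₂ = 659/23.6 = 27.924 min.
Tank 1: C₁ = C_in(1 − e^(−t/τ₁)). Tank 2 (τ₁ ≠ τ₂): C₂ = C_in[1 − (τ₁ e^(−t/τ₁) − τ₂ e^(−t/τ₂))/(τ₁ − τ₂)].
At t = 48.3: e^(−t/τ₁) = 0.27017, e^(−t/τ₂) = 0.17734.
C₂ = 4.84·[1 − (36.907·0.27017 − 27.924·0.17734)/(8.9831)] = 4.84·0.44125 = 2.1357 kg/m³.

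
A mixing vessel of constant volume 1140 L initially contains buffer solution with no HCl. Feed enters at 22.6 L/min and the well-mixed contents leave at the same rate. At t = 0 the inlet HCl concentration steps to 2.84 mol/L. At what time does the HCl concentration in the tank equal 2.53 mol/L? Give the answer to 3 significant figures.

Species balance: V dC/dt = Q(C_in − C) ⇒ τ = V/Q = 50.442 min.
C(t) = C_in + (C₀ − C_in) e^(−t/τ). Set C = 2.53 and solve for t:
e^(−t/τ) = (C − C_in)/(C₀ − C_in) = (2.53 − 2.84)/(0 − 2.84) = 0.10915
t = −τ ln(…) = 50.442 × 2.2150 = 111.73 min.

112 min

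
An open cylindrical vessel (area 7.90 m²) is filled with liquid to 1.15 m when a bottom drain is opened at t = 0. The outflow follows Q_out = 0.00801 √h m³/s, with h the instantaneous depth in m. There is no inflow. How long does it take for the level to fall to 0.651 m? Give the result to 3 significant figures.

524 s

With no inflow, A dh/dt = −0.00801 √h.
Separate and integrate: 2(√h − √h₀) = −(0.00801/A) t.
t = 2A(√h₀ − √h)/0.00801 = 2·7.90·(√1.15 − √0.651)/0.00801
  = 15.800 × (1.0724 − 0.80685) / 0.00801 = 523.78 s.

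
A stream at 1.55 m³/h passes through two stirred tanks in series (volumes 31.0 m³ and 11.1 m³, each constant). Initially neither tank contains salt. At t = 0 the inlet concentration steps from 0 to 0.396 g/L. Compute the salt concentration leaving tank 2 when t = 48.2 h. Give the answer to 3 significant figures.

Each tank obeys Vᵢ dCᵢ/dt = Q(Cᵢ₋₁ − Cᵢ), so τᵢ = Vᵢ/Q.
τ₁ = 31.0/1.55 = 20.000 h; τ₂ = 11.1/1.55 = 7.1613 h.
Tank 1: C₁ = C_in(1 − e^(−t/τ₁)). Tank 2 (τ₁ ≠ τ₂): C₂ = C_in[1 − (τ₁ e^(−t/τ₁) − τ₂ e^(−t/τ₂))/(τ₁ − τ₂)].
At t = 48.2: e^(−t/τ₁) = 0.089815, e^(−t/τ₂) = 0.0011938.
C₂ = 0.396·[1 − (20.000·0.089815 − 7.1613·0.0011938)/(12.839)] = 0.396·0.86075 = 0.34086 g/L.

0.341 g/L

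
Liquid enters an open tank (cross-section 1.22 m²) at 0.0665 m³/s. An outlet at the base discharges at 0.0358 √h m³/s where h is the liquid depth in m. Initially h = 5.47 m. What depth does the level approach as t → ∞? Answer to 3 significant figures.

Level balance: A dh/dt = 0.0665 − 0.0358 √h. Setting dh/dt = 0:
Q_in = 0.0358 √h_ss ⇒ √h_ss = 0.0665/0.0358 = 1.8575.
h_ss = 1.8575² = 3.4505 m. (Since h₀ = 5.47 m > h_ss, the level will fall toward this value.)

3.45 m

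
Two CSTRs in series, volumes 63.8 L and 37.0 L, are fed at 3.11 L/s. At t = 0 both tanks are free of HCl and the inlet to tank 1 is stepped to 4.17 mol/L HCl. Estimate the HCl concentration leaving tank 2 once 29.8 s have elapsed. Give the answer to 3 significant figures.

Time constants: τᵢ = Vᵢ/Q for each well-mixed tank.
τ₁ = 63.8/3.11 = 20.514 s; τ₂ = 37.0/3.11 = 11.897 s.
Solving the cascade with C₁(0)=C₂(0)=0 gives C₂(t) = C_in[1 − (τ₁ e^(−t/τ₁) − τ₂ e^(−t/τ₂))/(τ₁ − τ₂)].
At t = 29.8: e^(−t/τ₁) = 0.23395, e^(−t/τ₂) = 0.081691.
C₂ = 4.17·[1 − (20.514·0.23395 − 11.897·0.081691)/(8.6174)] = 4.17·0.55583 = 2.3178 mol/L.

2.32 mol/L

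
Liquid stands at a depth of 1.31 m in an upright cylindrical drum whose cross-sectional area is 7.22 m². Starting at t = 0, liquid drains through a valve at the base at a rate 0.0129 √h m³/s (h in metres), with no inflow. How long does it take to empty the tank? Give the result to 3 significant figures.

1280 s

With no inflow, A dh/dt = −0.0129 √h.
∫ h^(−1/2) dh = −(0.0129/A) ∫ dt, giving 2√h = 2√h₀ − (0.0129/A) t.
Set h = 0: 2√h₀ = (0.0129/A) t_empty ⇒ t_empty = 2A√h₀/0.0129.
t_empty = 2·7.22·√1.31/0.0129 = 14.440·1.1446/0.0129 = 1281.2 s.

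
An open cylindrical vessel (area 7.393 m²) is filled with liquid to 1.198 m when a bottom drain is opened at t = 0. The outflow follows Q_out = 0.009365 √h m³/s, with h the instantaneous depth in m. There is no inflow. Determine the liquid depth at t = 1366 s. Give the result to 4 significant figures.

Volume balance on the tank: A dh/dt = −0.009365 √h.
Separate and integrate: 2(√h − √h₀) = −(0.009365/A) t.
√h = √1.198 − 0.009365·1366/(2·7.393) = 1.09453 − 0.865183 = 0.229349.
h = 0.229349² = 0.0526011 m.

0.05260 m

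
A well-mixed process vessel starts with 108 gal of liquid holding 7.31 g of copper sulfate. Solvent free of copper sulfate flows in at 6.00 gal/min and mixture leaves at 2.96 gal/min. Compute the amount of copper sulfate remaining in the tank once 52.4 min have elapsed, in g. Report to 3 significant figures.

Total volume: dV/dt = Q_in − Q_out = 3.0400 gal/min, so V(t) = 108 + 3.0400 t and V(52.4) = 267.30 gal.
Species balance (pure solvent in): dm/dt = −Q_out · m/V(t).
Separate: dm/m = −Q_out dt/V(t) ⇒ ln(m/m₀) = −(Q_out/(Q_in−Q_out)) ln(V/V₀).
m = m₀ (V₀/V)^(Q_out/(Q_in−Q_out)) = 7.31 × (108/267.30)^(0.97368) = 3.0249 g.

3.02 g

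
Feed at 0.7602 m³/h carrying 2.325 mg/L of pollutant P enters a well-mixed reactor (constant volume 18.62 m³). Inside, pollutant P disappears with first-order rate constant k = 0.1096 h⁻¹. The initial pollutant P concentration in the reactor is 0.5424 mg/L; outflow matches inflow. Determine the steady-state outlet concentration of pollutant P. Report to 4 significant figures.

0.6310 mg/L

Species balance: V dC/dt = Q C_in − Q C − k V C.
Steady state (dC/dt = 0): C_ss = Q C_in/(Q + kV) = C_in/(1 + kV/Q).
C_ss = 0.7602·2.325/(0.7602 + 0.1096·18.62) = 1.76747/2.80095 = 0.631023 mg/L.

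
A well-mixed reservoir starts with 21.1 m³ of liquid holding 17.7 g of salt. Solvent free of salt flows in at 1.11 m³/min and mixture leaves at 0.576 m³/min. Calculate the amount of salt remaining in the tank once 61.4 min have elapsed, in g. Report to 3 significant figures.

6.44 g

Total volume: dV/dt = Q_in − Q_out = 0.53400 m³/min, so V(t) = 21.1 + 0.53400 t and V(61.4) = 53.888 m³.
No salt enters, so dm/dt = −Q_out · (m/V).
Separate: dm/m = −Q_out dt/V(t) ⇒ ln(m/m₀) = −(Q_out/(Q_in−Q_out)) ln(V/V₀).
m = m₀ (V₀/V)^(Q_out/(Q_in−Q_out)) = 17.7 × (21.1/53.888)^(1.0787) = 6.4378 g.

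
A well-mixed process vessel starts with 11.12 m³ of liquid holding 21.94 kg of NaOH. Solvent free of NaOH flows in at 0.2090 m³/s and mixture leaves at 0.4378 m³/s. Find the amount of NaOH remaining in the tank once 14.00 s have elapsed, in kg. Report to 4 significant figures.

11.45 kg

Let m(t) be the amount of NaOH. Volume: V(t) = V₀ + (Q_in − Q_out) t = 11.12 − 0.228800 t; V(14.00) = 7.91680 m³.
Solute balance: dm/dt = 0 − Q_out C = −Q_out m/V(t).
Separate: dm/m = −Q_out dt/V(t) ⇒ ln(m/m₀) = −(Q_out/(Q_in−Q_out)) ln(V/V₀).
m = m₀ (V₀/V)^(Q_out/(Q_in−Q_out)) = 21.94 × (11.12/7.91680)^(-1.91346) = 11.4524 kg.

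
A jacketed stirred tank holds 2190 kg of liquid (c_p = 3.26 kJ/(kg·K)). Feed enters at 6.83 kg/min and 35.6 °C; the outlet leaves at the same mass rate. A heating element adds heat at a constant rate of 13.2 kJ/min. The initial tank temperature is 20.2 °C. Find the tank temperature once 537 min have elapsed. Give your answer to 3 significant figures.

M c_p dT/dt = ṁ c_p (T_in − T) + Q̇.
Rearrange: dT/dt = (T_ss − T)/τ with τ = M/ṁ = 320.64 min and T_ss = T_in + Q̇/(ṁ c_p) = 36.193 °C.
This is linear first-order; T(t) = T_ss + (T₀ − T_ss) e^(−t/τ).
T(537) = 36.193 + (-15.993)·e^(−537/320.64) = 36.193 + (-15.993)·0.18735 = 33.197 °C.

33.2 °C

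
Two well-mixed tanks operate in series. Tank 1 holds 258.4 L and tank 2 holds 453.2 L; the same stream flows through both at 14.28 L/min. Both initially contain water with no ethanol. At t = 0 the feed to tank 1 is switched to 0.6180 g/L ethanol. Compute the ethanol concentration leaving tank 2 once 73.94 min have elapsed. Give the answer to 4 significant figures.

Species balance on tank i: dCᵢ/dt = (Cᵢ₋₁ − Cᵢ)/τᵢ with τᵢ = Vᵢ/Q.
τ₁ = 258.4/14.28 = 18.0952 min; τ₂ = 453.2/14.28 = 31.7367 min.
Tank 1: C₁ = C_in(1 − e^(−t/τ₁)). Tank 2 (τ₁ ≠ τ₂): C₂ = C_in[1 − (τ₁ e^(−t/τ₁) − τ₂ e^(−t/τ₂))/(τ₁ − τ₂)].
At t = 73.94: e^(−t/τ₁) = 0.0168037, e^(−t/τ₂) = 0.0973157.
C₂ = 0.6180·[1 − (18.0952·0.0168037 − 31.7367·0.0973157)/(-13.6415)] = 0.6180·0.795886 = 0.491858 g/L.

0.4919 g/L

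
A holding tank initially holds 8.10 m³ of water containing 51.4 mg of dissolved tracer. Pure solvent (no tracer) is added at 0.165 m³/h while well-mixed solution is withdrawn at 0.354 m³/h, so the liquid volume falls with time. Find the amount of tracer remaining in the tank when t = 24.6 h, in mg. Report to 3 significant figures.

10.4 mg

Total volume: dV/dt = Q_in − Q_out = -0.18900 m³/h, so V(t) = 8.10 − 0.18900 t and V(24.6) = 3.4506 m³.
Species balance (pure solvent in): dm/dt = −Q_out · m/V(t).
Separate: dm/m = −Q_out dt/V(t) ⇒ ln(m/m₀) = −(Q_out/(Q_in−Q_out)) ln(V/V₀).
m = m₀ (V₀/V)^(Q_out/(Q_in−Q_out)) = 51.4 × (8.10/3.4506)^(-1.8730) = 10.395 mg.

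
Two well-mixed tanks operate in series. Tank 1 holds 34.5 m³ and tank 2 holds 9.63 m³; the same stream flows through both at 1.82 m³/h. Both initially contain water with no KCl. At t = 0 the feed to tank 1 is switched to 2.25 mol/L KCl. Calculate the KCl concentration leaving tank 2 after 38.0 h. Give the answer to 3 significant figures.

1.83 mol/L

Species balance on tank i: dCᵢ/dt = (Cᵢ₋₁ − Cᵢ)/τᵢ with τᵢ = Vᵢ/Q.
τ₁ = 34.5/1.82 = 18.956 h; τ₂ = 9.63/1.82 = 5.2912 h.
Tank 1: C₁ = C_in(1 − e^(−t/τ₁)). Tank 2 (τ₁ ≠ τ₂): C₂ = C_in[1 − (τ₁ e^(−t/τ₁) − τ₂ e^(−t/τ₂))/(τ₁ − τ₂)].
At t = 38.0: e^(−t/τ₁) = 0.13471, e^(−t/τ₂) = 0.00076036.
C₂ = 2.25·[1 − (18.956·0.13471 − 5.2912·0.00076036)/(13.665)] = 2.25·0.81342 = 1.8302 mol/L.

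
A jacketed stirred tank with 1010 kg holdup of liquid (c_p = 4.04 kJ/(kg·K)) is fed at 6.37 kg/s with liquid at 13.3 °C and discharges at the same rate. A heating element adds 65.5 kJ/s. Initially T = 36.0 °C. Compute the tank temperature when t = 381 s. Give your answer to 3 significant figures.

17.7 °C

First-law balance (no shaft work): M c_p dT/dt = ṁ c_p (T_in − T) + 65.5.
τ = M/ṁ = 158.56 s; T_ss = T_in + Q̇/(ṁ c_p) = 13.3 + 65.5/(6.37·4.04) = 15.845 °C.
Integrating: T(t) = T_ss + (T₀ − T_ss) e^(−t/τ).
T(381) = 15.845 + (20.155)·e^(−381/158.56) = 15.845 + (20.155)·0.090452 = 17.668 °C.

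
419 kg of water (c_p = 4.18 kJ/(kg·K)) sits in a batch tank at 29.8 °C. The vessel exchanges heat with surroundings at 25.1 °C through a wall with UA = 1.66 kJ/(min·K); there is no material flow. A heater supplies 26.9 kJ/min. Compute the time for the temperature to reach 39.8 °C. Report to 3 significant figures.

2150 min

Heat balance on the well-mixed liquid: M c_p dT/dt = −UA(T − T_amb) + Q̇.
τ = M c_p/UA = 1055.1 min; T_ss = T_amb + Q̇/UA = 25.1 + 26.9/1.66 = 41.305 °C.
T(t) = T_ss + (T₀ − T_ss)e^(−t/τ); set T = 39.8:
t = −τ ln[(T − T_ss)/(T₀ − T_ss)] = −1055.1 · ln(0.13080) = 2146.1 min.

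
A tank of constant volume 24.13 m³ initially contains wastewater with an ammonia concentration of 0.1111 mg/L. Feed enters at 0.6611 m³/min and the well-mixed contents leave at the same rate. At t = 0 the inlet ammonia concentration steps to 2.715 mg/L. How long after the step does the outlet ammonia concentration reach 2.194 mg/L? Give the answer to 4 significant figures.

Mass balance on the solute (V constant): V dC/dt = Q(C_in − C), so τ = V/Q = 36.4998 min.
C(t) = C_in + (C₀ − C_in) e^(−t/τ). Set C = 2.194 and solve for t:
e^(−t/τ) = (C − C_in)/(C₀ − C_in) = (2.194 − 2.715)/(0.1111 − 2.715) = 0.200084
t = −τ ln(…) = 36.4998 × 1.60902 = 58.7287 min.

58.73 min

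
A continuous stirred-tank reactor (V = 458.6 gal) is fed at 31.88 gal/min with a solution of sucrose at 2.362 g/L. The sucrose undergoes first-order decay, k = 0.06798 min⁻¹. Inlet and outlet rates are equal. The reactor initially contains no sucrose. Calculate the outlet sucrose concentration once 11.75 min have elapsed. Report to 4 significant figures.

Species balance: V dC/dt = Q C_in − Q C − k V C.
dC/dt = (Q/V) C_in − (Q/V + k) C; effective rate a = Q/V + k = 0.0695159 + 0.06798 = 0.137496 min⁻¹.
C_ss = Q C_in/(Q + kV) = 1.19419 g/L; C(t) = C_ss + (C₀ − C_ss) e^(−a t).
C(11.75) = 1.19419 + (-1.19419)·e^(−0.137496·11.75) = 1.19419 + (-1.19419)·0.198776 = 0.956816 g/L.

0.9568 g/L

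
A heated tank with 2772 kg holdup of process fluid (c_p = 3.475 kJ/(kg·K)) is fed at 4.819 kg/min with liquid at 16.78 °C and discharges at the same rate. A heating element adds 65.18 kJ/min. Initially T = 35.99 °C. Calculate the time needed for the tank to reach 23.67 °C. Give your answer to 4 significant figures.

938.3 min

First-law balance (no shaft work): M c_p dT/dt = ṁ c_p (T_in − T) + 65.18.
τ = M/ṁ = 575.223 min; T_ss = T_in + Q̇/(ṁ c_p) = 20.6723 °C.
T(t) = T_ss + (T₀ − T_ss) e^(−t/τ). Set T = 23.67:
e^(−t/τ) = (23.67 − 20.6723)/(35.99 − 20.6723) = 0.195703
t = −575.223 · ln(0.195703) = 938.278 min.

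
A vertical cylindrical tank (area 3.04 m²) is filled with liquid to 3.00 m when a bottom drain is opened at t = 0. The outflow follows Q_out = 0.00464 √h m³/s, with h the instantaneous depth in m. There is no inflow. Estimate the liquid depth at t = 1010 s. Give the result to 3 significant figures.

A dh/dt = −Q_out = −0.00464 √h.
This is separable: 2 d(√h)/dt = −0.00464/A, so √h = √h₀ − (0.00464/(2A)) t.
√h = √3.00 − 0.00464·1010/(2·3.04) = 1.7321 − 0.77079 = 0.96126.
h = 0.96126² = 0.92402 m.

0.924 m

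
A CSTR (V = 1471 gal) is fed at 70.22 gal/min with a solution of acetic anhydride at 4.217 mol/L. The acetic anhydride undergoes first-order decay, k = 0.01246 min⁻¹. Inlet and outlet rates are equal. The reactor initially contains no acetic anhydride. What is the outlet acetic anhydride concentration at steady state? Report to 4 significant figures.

Species balance: V dC/dt = Q C_in − Q C − k V C.
At steady state: 0 = Q C_in − (Q + kV) C_ss, so C_ss = Q C_in/(Q + kV).
C_ss = 70.22·4.217/(70.22 + 0.01246·1471) = 296.118/88.5487 = 3.34412 mol/L.

3.344 mol/L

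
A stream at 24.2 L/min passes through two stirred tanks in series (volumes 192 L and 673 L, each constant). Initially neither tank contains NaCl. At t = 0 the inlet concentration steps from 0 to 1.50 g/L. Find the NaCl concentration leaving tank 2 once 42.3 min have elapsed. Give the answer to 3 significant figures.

Species balance on tank i: dCᵢ/dt = (Cᵢ₋₁ − Cᵢ)/τᵢ with τᵢ = Vᵢ/Q.
τ₁ = 192/24.2 = 7.9339 min; τ₂ = 673/24.2 = 27.810 min.
Solving the cascade with C₁(0)=C₂(0)=0 gives C₂(t) = C_in[1 − (τ₁ e^(−t/τ₁) − τ₂ e^(−t/τ₂))/(τ₁ − τ₂)].
At t = 42.3: e^(−t/τ₁) = 0.0048365, e^(−t/τ₂) = 0.21848.
C₂ = 1.50·[1 − (7.9339·0.0048365 − 27.810·0.21848)/(-19.876)] = 1.50·0.69623 = 1.0444 g/L.

1.04 g/L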